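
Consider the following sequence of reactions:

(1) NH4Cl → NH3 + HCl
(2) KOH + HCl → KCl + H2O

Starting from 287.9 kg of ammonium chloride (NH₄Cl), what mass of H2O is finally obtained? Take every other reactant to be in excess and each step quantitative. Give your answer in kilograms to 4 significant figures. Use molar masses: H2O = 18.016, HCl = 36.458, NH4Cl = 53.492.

96.96 kg

287.9 kg = 287900 g.
n(NH4Cl) = 287900 / 53.492 = 5382.1 mol.
Step 1 gives a 1:1 ratio of NH4Cl to HCl, so n(HCl) = 5382.1 mol.
In step 2 the HCl:H2O ratio is 1:1, so n(H2O) = 5382.1 mol.
Mass of H2O = 5382.1 × 18.016 = 96964 g = 96.96 kg.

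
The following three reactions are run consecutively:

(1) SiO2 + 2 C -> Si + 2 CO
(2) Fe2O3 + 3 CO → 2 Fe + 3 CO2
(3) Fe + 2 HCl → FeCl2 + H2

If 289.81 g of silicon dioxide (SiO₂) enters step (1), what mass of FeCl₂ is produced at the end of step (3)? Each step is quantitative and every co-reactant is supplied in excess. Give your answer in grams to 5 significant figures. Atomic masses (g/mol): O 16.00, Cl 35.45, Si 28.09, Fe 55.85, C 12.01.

M(SiO2) = 28.09 + 2(16.00) = 60.09 g/mol.
M(FeCl2) = 55.85 + 2(35.45) = 126.75 g/mol.
n(SiO2) = 289.81 / 60.09 = 4.82293 mol.
Reaction (1): SiO2→CO ratio 1:2 ⇒ n(CO) = 9.64586 mol.
Reaction (2): CO→Fe ratio 3:2 ⇒ n(Fe) = 6.43058 mol.
Reaction (3): Fe→FeCl2 ratio 1:1 ⇒ n(FeCl2) = 6.43058 mol.
Mass of FeCl2 = 6.43058 × 126.75 = 815.076 g.

815.08 g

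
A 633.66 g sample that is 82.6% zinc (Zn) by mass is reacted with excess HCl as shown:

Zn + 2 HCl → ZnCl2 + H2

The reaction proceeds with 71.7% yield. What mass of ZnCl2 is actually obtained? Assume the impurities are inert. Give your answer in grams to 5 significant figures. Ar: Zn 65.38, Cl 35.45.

Pure Zn available = 633.66 g × 0.826 = 523.403 g.
M(Zn) = 65.38 g/mol.
M(ZnCl2) = 65.38 + 2(35.45) = 136.28 g/mol.
n(Zn) = 523.403 g / 65.38 g/mol = 8.00555 mol.
From the equation the Zn:ZnCl2 mole ratio is 1:1, so n(ZnCl2) = 8.00555 × 1/1 = 8.00555 mol.
Mass of ZnCl2 = 8.00555 mol × 136.28 g/mol = 1091.00 g.
Actual mass collected = 1091.00 g × 0.717 = 782.245 g.

782.24 g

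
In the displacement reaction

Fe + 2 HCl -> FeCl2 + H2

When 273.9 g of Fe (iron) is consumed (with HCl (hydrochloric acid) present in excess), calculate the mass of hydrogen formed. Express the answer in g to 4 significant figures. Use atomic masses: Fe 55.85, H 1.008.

9.887 g

M(Fe) = 55.85 g/mol.
M(H2) = 2(1.008) = 2.016 g/mol.
n(Fe) = 273.90 g / 55.85 g/mol = 4.9042 mol.
From the equation the Fe:H2 mole ratio is 1:1, so n(H2) = 4.9042 × 1/1 = 4.9042 mol.
Mass of H2 = 4.9042 mol × 2.016 g/mol = 9.8869 g.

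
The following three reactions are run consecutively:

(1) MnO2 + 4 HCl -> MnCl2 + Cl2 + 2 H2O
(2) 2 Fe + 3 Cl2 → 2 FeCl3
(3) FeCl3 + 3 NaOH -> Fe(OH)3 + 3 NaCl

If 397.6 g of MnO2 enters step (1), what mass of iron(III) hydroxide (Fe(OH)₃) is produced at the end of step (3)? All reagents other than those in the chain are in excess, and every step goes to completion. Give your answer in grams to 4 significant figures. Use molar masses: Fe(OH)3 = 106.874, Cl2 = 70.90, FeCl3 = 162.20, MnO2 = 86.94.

n(MnO2) = 397.6 / 86.94 = 4.5733 mol.
Reaction (1): MnO2→Cl2 ratio 1:1 ⇒ n(Cl2) = 4.5733 mol.
Reaction (2): Cl2→FeCl3 ratio 3:2 ⇒ n(FeCl3) = 3.0488 mol.
Reaction (3): FeCl3→Fe(OH)3 ratio 1:1 ⇒ n(Fe(OH)3) = 3.0488 mol.
Mass of Fe(OH)3 = 3.0488 × 106.874 = 325.84 g.

325.8 g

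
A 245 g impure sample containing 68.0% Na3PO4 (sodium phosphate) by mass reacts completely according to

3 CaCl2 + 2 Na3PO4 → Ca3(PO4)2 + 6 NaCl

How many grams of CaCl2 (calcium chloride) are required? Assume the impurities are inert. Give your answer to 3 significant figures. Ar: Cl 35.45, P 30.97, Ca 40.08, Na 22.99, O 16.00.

169 g

Mass of pure Na3PO4 = 245 g × 0.680 = 166.6 g.
M(Na3PO4) = 3(22.99) + 30.97 + 4(16.00) = 163.94 g/mol.
M(CaCl2) = 40.08 + 2(35.45) = 110.98 g/mol.
n(Na3PO4) = 166.6 g / 163.94 g/mol = 1.016 mol.
From the equation the Na3PO4:CaCl2 mole ratio is 2:3, so n(CaCl2) = 1.016 × 3/2 = 1.524 mol.
Mass of CaCl2 = 1.524 mol × 110.98 g/mol = 169.2 g.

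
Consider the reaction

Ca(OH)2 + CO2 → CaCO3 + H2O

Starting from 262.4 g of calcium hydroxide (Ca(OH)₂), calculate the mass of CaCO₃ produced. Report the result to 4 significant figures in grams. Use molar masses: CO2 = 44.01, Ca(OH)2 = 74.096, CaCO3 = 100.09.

354.5 g

n(Ca(OH)2) = 262.40 g / 74.096 g/mol = 3.5414 mol.
From the equation the Ca(OH)2:CaCO3 mole ratio is 1:1, so n(CaCO3) = 3.5414 × 1/1 = 3.5414 mol.
Mass of CaCO3 = 3.5414 mol × 100.09 g/mol = 354.45 g.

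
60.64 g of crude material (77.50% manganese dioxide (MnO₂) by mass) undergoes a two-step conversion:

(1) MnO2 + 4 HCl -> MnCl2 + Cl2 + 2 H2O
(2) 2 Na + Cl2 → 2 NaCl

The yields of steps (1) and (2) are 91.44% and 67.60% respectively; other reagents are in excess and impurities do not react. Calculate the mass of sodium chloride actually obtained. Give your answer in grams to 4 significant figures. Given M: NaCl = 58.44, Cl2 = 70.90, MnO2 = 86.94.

Pure MnO2 = 60.64 × 0.7750 = 46.996 g.
n(MnO2) = 46.996 / 86.94 = 0.54056 mol.
Step 1 (MnO2:Cl2 = 1:1): theoretical n(Cl2) = 0.54056 mol; at 91.44% yield, n(Cl2) = 0.49429 mol.
Step 2 (Cl2:NaCl = 1:2): theoretical n(NaCl) = 0.98857 mol, so theoretical mass = 0.98857 × 58.44 = 57.772 g.
At 67.60% yield, actual mass of NaCl = 57.772 × 0.6760 = 39.054 g.

39.05 g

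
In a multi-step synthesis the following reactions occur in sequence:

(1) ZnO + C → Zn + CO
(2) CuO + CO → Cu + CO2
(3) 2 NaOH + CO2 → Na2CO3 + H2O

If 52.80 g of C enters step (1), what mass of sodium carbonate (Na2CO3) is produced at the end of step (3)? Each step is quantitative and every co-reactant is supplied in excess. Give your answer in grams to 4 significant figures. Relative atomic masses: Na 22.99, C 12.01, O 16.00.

M(C) = 12.01 g/mol.
M(Na2CO3) = 2(22.99) + 12.01 + 3(16.00) = 105.99 g/mol.
n(C) = 52.80 / 12.01 = 4.3963 mol.
Reaction (1): C→CO ratio 1:1 ⇒ n(CO) = 4.3963 mol.
Reaction (2): CO→CO2 ratio 1:1 ⇒ n(CO2) = 4.3963 mol.
Reaction (3): CO2→Na2CO3 ratio 1:1 ⇒ n(Na2CO3) = 4.3963 mol.
Mass of Na2CO3 = 4.3963 × 105.99 = 465.97 g.

466.0 g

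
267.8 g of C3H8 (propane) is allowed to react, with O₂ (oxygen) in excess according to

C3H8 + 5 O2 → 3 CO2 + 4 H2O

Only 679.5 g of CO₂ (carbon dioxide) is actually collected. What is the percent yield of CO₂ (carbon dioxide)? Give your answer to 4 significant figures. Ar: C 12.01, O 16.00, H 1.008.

84.74 %

M(C3H8) = 3(12.01) + 8(1.008) = 44.094 g/mol.
M(CO2) = 12.01 + 2(16.00) = 44.01 g/mol.
n(C3H8) = 267.80 g / 44.094 g/mol = 6.0734 mol.
From the equation the C3H8:CO2 mole ratio is 1:3, so n(CO2) = 6.0734 × 3/1 = 18.220 mol.
Mass of CO2 = 18.220 mol × 44.01 g/mol = 801.87 g.
This is the theoretical yield. Percent yield = 679.5 g / 801.87 g × 100% = 84.739%.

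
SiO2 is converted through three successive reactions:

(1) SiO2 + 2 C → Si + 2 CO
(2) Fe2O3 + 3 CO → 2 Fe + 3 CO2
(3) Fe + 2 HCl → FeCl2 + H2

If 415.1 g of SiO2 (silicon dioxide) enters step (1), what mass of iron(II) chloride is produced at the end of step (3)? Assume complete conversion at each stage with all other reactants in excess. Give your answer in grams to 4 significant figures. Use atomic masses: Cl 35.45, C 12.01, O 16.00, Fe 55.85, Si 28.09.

M(SiO2) = 28.09 + 2(16.00) = 60.09 g/mol.
M(FeCl2) = 55.85 + 2(35.45) = 126.75 g/mol.
n(SiO2) = 415.1 / 60.09 = 6.9080 mol.
Reaction (1): SiO2→CO ratio 1:2 ⇒ n(CO) = 13.816 mol.
Reaction (2): CO→Fe ratio 3:2 ⇒ n(Fe) = 9.2106 mol.
Reaction (3): Fe→FeCl2 ratio 1:1 ⇒ n(FeCl2) = 9.2106 mol.
Mass of FeCl2 = 9.2106 × 126.75 = 1167.4 g.

1167 g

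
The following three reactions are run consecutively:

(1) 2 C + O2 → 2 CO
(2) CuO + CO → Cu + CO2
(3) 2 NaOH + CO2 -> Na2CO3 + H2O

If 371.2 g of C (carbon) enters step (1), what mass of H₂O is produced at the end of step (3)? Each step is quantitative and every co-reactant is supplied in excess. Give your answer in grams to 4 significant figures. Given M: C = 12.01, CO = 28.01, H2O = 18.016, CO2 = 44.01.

n(C) = 371.2 / 12.01 = 30.908 mol.
Reaction (1): C→CO ratio 2:2 ⇒ n(CO) = 30.908 mol.
Reaction (2): CO→CO2 ratio 1:1 ⇒ n(CO2) = 30.908 mol.
Reaction (3): CO2→H2O ratio 1:1 ⇒ n(H2O) = 30.908 mol.
Mass of H2O = 30.908 × 18.016 = 556.83 g.

556.8 g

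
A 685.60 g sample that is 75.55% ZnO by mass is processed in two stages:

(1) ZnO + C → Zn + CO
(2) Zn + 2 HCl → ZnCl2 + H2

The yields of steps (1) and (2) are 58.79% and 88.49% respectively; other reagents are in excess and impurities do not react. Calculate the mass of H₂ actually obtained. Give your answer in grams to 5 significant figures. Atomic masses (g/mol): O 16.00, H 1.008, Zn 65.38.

6.6754 g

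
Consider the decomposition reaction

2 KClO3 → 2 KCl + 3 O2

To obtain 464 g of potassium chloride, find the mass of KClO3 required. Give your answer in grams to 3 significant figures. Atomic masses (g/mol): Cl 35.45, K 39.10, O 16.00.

M(KCl) = 39.10 + 35.45 = 74.55 g/mol.
M(KClO3) = 39.10 + 35.45 + 3(16.00) = 122.55 g/mol.
n(KCl) = 464.0 g / 74.55 g/mol = 6.224 mol.
From the equation the KCl:KClO3 mole ratio is 2:2, so n(KClO3) = 6.224 × 2/2 = 6.224 mol.
Mass of KClO3 = 6.224 mol × 122.55 g/mol = 762.8 g.

763 g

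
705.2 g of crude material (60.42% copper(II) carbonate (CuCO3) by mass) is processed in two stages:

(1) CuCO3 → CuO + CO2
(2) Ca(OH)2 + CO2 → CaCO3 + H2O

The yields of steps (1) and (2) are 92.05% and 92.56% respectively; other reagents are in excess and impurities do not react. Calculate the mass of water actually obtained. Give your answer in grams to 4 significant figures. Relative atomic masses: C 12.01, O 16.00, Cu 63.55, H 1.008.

52.93 g

Pure CuCO3 = 705.2 × 0.6042 = 426.08 g.
M(CuCO3) = 63.55 + 12.01 + 3(16.00) = 123.56 g/mol.
M(H2O) = 2(1.008) + 16.00 = 18.016 g/mol.
n(CuCO3) = 426.08 / 123.56 = 3.4484 mol.
Step 1 (CuCO3:CO2 = 1:1): theoretical n(CO2) = 3.4484 mol; at 92.05% yield, n(CO2) = 3.1742 mol.
Step 2 (CO2:H2O = 1:1): theoretical n(H2O) = 3.1742 mol, so theoretical mass = 3.1742 × 18.016 = 57.187 g.
At 92.56% yield, actual mass of H2O = 57.187 × 0.9256 = 52.932 g.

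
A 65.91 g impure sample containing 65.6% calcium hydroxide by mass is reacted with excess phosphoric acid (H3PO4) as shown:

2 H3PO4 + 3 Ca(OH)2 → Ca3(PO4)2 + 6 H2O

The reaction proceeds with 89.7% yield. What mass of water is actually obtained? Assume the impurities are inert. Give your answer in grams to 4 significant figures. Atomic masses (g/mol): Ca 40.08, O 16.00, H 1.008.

Pure Ca(OH)2 available = 65.91 g × 0.656 = 43.237 g.
M(Ca(OH)2) = 40.08 + 2(16.00) + 2(1.008) = 74.096 g/mol.
M(H2O) = 2(1.008) + 16.00 = 18.016 g/mol.
n(Ca(OH)2) = 43.237 g / 74.096 g/mol = 0.58353 mol.
From the equation the Ca(OH)2:H2O mole ratio is 3:6, so n(H2O) = 0.58353 × 6/3 = 1.1671 mol.
Mass of H2O = 1.1671 mol × 18.016 g/mol = 21.026 g.
Actual mass collected = 21.026 g × 0.897 = 18.860 g.

18.86 g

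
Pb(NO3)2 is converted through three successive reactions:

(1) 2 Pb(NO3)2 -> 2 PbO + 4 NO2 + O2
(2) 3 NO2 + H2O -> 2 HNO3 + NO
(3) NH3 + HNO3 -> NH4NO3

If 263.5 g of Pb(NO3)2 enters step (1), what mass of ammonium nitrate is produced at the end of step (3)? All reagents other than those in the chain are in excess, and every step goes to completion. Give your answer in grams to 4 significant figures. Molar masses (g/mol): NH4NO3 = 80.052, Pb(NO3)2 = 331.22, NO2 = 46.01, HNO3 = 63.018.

84.91 g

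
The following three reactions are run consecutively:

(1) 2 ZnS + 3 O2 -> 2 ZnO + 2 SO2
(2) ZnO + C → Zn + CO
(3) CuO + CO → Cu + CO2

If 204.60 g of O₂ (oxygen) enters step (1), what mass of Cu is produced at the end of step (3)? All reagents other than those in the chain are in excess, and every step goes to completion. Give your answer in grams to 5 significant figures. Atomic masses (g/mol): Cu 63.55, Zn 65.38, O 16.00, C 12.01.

M(O2) = 2(16.00) = 32.00 g/mol.
M(Cu) = 63.55 g/mol.
n(O2) = 204.60 / 32.00 = 6.39375 mol.
Reaction (1): O2→ZnO ratio 3:2 ⇒ n(ZnO) = 4.26250 mol.
Reaction (2): ZnO→CO ratio 1:1 ⇒ n(CO) = 4.26250 mol.
Reaction (3): CO→Cu ratio 1:1 ⇒ n(Cu) = 4.26250 mol.
Mass of Cu = 4.26250 × 63.55 = 270.882 g.

270.88 g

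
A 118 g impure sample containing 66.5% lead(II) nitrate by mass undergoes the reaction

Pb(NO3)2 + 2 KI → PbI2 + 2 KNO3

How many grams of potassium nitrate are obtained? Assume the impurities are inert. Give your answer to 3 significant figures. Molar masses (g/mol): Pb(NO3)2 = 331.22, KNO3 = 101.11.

47.9 g

Mass of pure Pb(NO3)2 = 118 g × 0.665 = 78.47 g.
n(Pb(NO3)2) = 78.47 g / 331.22 g/mol = 0.2369 mol.
From the equation the Pb(NO3)2:KNO3 mole ratio is 1:2, so n(KNO3) = 0.2369 × 2/1 = 0.4738 mol.
Mass of KNO3 = 0.4738 mol × 101.11 g/mol = 47.91 g.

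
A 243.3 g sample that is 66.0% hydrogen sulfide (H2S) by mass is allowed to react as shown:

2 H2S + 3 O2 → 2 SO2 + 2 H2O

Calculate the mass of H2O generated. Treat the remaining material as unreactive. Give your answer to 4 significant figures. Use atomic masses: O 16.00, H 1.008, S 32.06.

Mass of pure H2S = 243.3 g × 0.660 = 160.58 g.
M(H2S) = 2(1.008) + 32.06 = 34.076 g/mol.
M(H2O) = 2(1.008) + 16.00 = 18.016 g/mol.
n(H2S) = 160.58 g / 34.076 g/mol = 4.7123 mol.
From the equation the H2S:H2O mole ratio is 2:2, so n(H2O) = 4.7123 × 2/2 = 4.7123 mol.
Mass of H2O = 4.7123 mol × 18.016 g/mol = 84.898 g.

84.90 g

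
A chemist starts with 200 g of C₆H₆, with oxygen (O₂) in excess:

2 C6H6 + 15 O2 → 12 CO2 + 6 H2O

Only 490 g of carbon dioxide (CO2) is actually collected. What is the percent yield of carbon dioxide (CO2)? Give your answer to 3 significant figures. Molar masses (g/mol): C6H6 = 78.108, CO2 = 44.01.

n(C6H6) = 200.0 g / 78.108 g/mol = 2.561 mol.
From the equation the C6H6:CO2 mole ratio is 2:12, so n(CO2) = 2.561 × 12/2 = 15.36 mol.
Mass of CO2 = 15.36 mol × 44.01 g/mol = 676.1 g.
This is the theoretical yield. Percent yield = 490 g / 676.1 g × 100% = 72.47%.

72.5 %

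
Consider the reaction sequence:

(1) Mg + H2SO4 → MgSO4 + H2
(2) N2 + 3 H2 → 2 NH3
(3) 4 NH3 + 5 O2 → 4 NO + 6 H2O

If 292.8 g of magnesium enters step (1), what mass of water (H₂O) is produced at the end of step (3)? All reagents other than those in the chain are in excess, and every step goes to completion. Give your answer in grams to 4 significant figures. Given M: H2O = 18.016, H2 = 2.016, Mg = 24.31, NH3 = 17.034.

217.0 g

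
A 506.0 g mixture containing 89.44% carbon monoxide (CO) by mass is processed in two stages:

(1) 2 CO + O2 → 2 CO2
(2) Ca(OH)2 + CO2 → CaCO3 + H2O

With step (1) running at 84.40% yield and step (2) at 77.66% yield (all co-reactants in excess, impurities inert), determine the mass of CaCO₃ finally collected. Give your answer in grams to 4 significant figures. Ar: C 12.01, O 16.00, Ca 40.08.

Pure CO = 506.0 × 0.8944 = 452.57 g.
M(CO) = 12.01 + 16.00 = 28.01 g/mol.
M(CaCO3) = 40.08 + 12.01 + 3(16.00) = 100.09 g/mol.
n(CO) = 452.57 / 28.01 = 16.157 mol.
Step 1 (CO:CO2 = 2:2): theoretical n(CO2) = 16.157 mol; at 84.40% yield, n(CO2) = 13.637 mol.
Step 2 (CO2:CaCO3 = 1:1): theoretical n(CaCO3) = 13.637 mol, so theoretical mass = 13.637 × 100.09 = 1364.9 g.
At 77.66% yield, actual mass of CaCO3 = 1364.9 × 0.7766 = 1060.0 g.

1060 g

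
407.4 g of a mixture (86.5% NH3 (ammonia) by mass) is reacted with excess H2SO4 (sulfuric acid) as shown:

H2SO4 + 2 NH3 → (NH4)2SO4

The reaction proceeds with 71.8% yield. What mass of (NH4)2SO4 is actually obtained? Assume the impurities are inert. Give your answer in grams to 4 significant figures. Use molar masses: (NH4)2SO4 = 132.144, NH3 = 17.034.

Pure NH3 available = 407.4 g × 0.865 = 352.40 g.
n(NH3) = 352.40 g / 17.034 g/mol = 20.688 mol.
From the equation the NH3:(NH4)2SO4 mole ratio is 2:1, so n((NH4)2SO4) = 20.688 × 1/2 = 10.344 mol.
Mass of (NH4)2SO4 = 10.344 mol × 132.144 g/mol = 1366.9 g.
Actual mass collected = 1366.9 g × 0.718 = 981.44 g.

981.4 g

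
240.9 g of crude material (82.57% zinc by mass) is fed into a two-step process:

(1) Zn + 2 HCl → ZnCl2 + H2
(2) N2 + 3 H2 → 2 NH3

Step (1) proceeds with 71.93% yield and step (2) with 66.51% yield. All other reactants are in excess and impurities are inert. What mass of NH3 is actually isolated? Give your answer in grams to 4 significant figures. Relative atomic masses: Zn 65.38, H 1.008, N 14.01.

Pure Zn = 240.9 × 0.8257 = 198.91 g.
M(Zn) = 65.38 g/mol.
M(NH3) = 14.01 + 3(1.008) = 17.034 g/mol.
n(Zn) = 198.91 / 65.38 = 3.0424 mol.
Step 1 (Zn:H2 = 1:1): theoretical n(H2) = 3.0424 mol; at 71.93% yield, n(H2) = 2.1884 mol.
Step 2 (H2:NH3 = 3:2): theoretical n(NH3) = 1.4589 mol, so theoretical mass = 1.4589 × 17.034 = 24.851 g.
At 66.51% yield, actual mass of NH3 = 24.851 × 0.6651 = 16.529 g.

16.53 g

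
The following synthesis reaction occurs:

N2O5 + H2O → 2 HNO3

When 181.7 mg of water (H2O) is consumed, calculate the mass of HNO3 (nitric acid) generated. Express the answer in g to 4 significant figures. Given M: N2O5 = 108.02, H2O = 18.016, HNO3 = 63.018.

Convert: 181.7 mg = 0.18170 g.
n(H2O) = 0.18170 g / 18.016 g/mol = 0.010085 mol.
From the equation the H2O:HNO3 mole ratio is 1:2, so n(HNO3) = 0.010085 × 2/1 = 0.020171 mol.
Mass of HNO3 = 0.020171 mol × 63.018 g/mol = 1.2711 g.

1.271 g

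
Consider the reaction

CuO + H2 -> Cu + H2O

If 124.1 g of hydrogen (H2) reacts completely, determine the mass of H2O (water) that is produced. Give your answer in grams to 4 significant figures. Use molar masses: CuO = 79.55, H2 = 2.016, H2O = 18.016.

n(H2) = 124.10 g / 2.016 g/mol = 61.558 mol.
From the equation the H2:H2O mole ratio is 1:1, so n(H2O) = 61.558 × 1/1 = 61.558 mol.
Mass of H2O = 61.558 mol × 18.016 g/mol = 1109.0 g.

1109 g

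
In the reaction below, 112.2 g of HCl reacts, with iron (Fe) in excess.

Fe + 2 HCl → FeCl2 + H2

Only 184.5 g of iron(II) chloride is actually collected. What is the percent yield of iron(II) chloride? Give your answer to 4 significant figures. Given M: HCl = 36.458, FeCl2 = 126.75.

n(HCl) = 112.20 g / 36.458 g/mol = 3.0775 mol.
From the equation the HCl:FeCl2 mole ratio is 2:1, so n(FeCl2) = 3.0775 × 1/2 = 1.5388 mol.
Mass of FeCl2 = 1.5388 mol × 126.75 g/mol = 195.04 g.
This is the theoretical yield. Percent yield = 184.5 g / 195.04 g × 100% = 94.597%.

94.60 %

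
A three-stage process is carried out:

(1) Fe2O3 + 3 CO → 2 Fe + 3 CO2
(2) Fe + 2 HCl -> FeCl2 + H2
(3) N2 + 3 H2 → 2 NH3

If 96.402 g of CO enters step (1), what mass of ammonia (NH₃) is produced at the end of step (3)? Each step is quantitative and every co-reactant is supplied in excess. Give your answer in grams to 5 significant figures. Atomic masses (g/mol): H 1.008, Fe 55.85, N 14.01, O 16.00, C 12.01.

26.056 g

M(CO) = 12.01 + 16.00 = 28.01 g/mol.
M(NH3) = 14.01 + 3(1.008) = 17.034 g/mol.
n(CO) = 96.402 / 28.01 = 3.44170 mol.
Reaction (1): CO→Fe ratio 3:2 ⇒ n(Fe) = 2.29447 mol.
Reaction (2): Fe→H2 ratio 1:1 ⇒ n(H2) = 2.29447 mol.
Reaction (3): H2→NH3 ratio 3:2 ⇒ n(NH3) = 1.52964 mol.
Mass of NH3 = 1.52964 × 17.034 = 26.0560 g.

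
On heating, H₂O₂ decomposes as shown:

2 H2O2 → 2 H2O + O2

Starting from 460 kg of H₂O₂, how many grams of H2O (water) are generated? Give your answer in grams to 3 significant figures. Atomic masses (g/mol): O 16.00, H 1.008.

M(H2O2) = 2(1.008) + 2(16.00) = 34.016 g/mol.
M(H2O) = 2(1.008) + 16.00 = 18.016 g/mol.
Convert: 460 kg = 460000 g.
n(H2O2) = 460000 g / 34.016 g/mol = 13520 mol.
From the equation the H2O2:H2O mole ratio is 2:2, so n(H2O) = 13520 × 2/2 = 13520 mol.
Mass of H2O = 13520 mol × 18.016 g/mol = 243600 g.

244000 g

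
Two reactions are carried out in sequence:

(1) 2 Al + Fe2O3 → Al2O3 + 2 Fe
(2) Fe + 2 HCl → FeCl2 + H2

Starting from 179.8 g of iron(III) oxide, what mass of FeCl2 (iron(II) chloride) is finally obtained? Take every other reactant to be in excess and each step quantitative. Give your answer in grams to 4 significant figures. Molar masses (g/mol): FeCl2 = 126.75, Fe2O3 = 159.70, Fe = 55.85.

n(Fe2O3) = 179.80 / 159.70 = 1.1259 mol.
Step 1 gives a 1:2 ratio of Fe2O3 to Fe, so n(Fe) = 2.2517 mol.
In step 2 the Fe:FeCl2 ratio is 1:1, so n(FeCl2) = 2.2517 mol.
Mass of FeCl2 = 2.2517 × 126.75 = 285.41 g.

285.4 g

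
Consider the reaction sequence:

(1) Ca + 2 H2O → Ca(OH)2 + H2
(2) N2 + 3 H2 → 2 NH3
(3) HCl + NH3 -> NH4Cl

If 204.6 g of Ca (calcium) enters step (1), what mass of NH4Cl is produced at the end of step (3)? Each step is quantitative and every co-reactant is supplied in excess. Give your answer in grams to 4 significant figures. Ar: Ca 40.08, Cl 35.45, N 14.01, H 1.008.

182.0 g

M(Ca) = 40.08 g/mol.
M(NH4Cl) = 14.01 + 4(1.008) + 35.45 = 53.492 g/mol.
n(Ca) = 204.6 / 40.08 = 5.1048 mol.
Reaction (1): Ca→H2 ratio 1:1 ⇒ n(H2) = 5.1048 mol.
Reaction (2): H2→NH3 ratio 3:2 ⇒ n(NH3) = 3.4032 mol.
Reaction (3): NH3→NH4Cl ratio 1:1 ⇒ n(NH4Cl) = 3.4032 mol.
Mass of NH4Cl = 3.4032 × 53.492 = 182.04 g.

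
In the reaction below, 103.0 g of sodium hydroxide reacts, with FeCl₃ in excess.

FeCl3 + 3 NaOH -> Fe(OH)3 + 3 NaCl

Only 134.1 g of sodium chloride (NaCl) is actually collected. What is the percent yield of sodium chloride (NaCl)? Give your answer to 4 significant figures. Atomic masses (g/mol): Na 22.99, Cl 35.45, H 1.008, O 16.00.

89.11 %

M(NaOH) = 22.99 + 16.00 + 1.008 = 39.998 g/mol.
M(NaCl) = 22.99 + 35.45 = 58.44 g/mol.
n(NaOH) = 103.00 g / 39.998 g/mol = 2.5751 mol.
From the equation the NaOH:NaCl mole ratio is 3:3, so n(NaCl) = 2.5751 × 3/3 = 2.5751 mol.
Mass of NaCl = 2.5751 mol × 58.44 g/mol = 150.49 g.
This is the theoretical yield. Percent yield = 134.1 g / 150.49 g × 100% = 89.109%.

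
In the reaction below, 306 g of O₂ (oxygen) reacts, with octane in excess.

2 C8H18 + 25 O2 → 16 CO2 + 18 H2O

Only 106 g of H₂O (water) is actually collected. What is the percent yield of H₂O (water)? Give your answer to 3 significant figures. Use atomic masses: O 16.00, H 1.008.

M(O2) = 2(16.00) = 32.00 g/mol.
M(H2O) = 2(1.008) + 16.00 = 18.016 g/mol.
n(O2) = 306.0 g / 32.00 g/mol = 9.562 mol.
From the equation the O2:H2O mole ratio is 25:18, so n(H2O) = 9.562 × 18/25 = 6.885 mol.
Mass of H2O = 6.885 mol × 18.016 g/mol = 124.0 g.
This is the theoretical yield. Percent yield = 106 g / 124.0 g × 100% = 85.46%.

85.5 %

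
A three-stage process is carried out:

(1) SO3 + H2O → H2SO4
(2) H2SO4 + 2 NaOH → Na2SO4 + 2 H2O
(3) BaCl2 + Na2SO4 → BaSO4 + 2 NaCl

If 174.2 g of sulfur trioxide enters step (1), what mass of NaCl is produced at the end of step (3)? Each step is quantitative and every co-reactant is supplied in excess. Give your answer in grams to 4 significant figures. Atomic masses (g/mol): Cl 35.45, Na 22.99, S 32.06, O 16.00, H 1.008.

254.3 g

M(SO3) = 32.06 + 3(16.00) = 80.06 g/mol.
M(NaCl) = 22.99 + 35.45 = 58.44 g/mol.
n(SO3) = 174.2 / 80.06 = 2.1759 mol.
Reaction (1): SO3→H2SO4 ratio 1:1 ⇒ n(H2SO4) = 2.1759 mol.
Reaction (2): H2SO4→Na2SO4 ratio 1:1 ⇒ n(Na2SO4) = 2.1759 mol.
Reaction (3): Na2SO4→NaCl ratio 1:2 ⇒ n(NaCl) = 4.3517 mol.
Mass of NaCl = 4.3517 × 58.44 = 254.32 g.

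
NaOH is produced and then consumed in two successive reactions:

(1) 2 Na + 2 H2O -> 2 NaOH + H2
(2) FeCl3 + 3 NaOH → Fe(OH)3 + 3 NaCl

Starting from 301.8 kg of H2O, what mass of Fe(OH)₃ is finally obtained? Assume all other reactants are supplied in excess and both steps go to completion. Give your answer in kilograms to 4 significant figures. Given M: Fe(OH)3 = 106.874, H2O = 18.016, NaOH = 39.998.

596.8 kg

301.8 kg = 301800 g.
n(H2O) = 301800 / 18.016 = 16752 mol.
Step 1 gives a 2:2 ratio of H2O to NaOH, so n(NaOH) = 16752 mol.
In step 2 the NaOH:Fe(OH)3 ratio is 3:1, so n(Fe(OH)3) = 5583.9 mol.
Mass of Fe(OH)3 = 5583.9 × 106.874 = 596780 g = 596.8 kg.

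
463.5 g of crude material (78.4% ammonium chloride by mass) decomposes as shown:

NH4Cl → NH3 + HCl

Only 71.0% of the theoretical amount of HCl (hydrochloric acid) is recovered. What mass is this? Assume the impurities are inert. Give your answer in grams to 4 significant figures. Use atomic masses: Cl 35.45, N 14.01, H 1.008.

Pure NH4Cl available = 463.5 g × 0.784 = 363.38 g.
M(NH4Cl) = 14.01 + 4(1.008) + 35.45 = 53.492 g/mol.
M(HCl) = 1.008 + 35.45 = 36.458 g/mol.
n(NH4Cl) = 363.38 g / 53.492 g/mol = 6.7932 mol.
From the equation the NH4Cl:HCl mole ratio is 1:1, so n(HCl) = 6.7932 × 1/1 = 6.7932 mol.
Mass of HCl = 6.7932 mol × 36.458 g/mol = 247.67 g.
Actual mass collected = 247.67 g × 0.710 = 175.84 g.

175.8 g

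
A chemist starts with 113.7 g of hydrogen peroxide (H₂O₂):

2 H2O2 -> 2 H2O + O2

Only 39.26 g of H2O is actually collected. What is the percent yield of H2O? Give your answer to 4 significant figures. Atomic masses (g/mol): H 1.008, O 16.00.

65.20 %

M(H2O2) = 2(1.008) + 2(16.00) = 34.016 g/mol.
M(H2O) = 2(1.008) + 16.00 = 18.016 g/mol.
n(H2O2) = 113.70 g / 34.016 g/mol = 3.3425 mol.
From the equation the H2O2:H2O mole ratio is 2:2, so n(H2O) = 3.3425 × 2/2 = 3.3425 mol.
Mass of H2O = 3.3425 mol × 18.016 g/mol = 60.219 g.
This is the theoretical yield. Percent yield = 39.26 g / 60.219 g × 100% = 65.195%.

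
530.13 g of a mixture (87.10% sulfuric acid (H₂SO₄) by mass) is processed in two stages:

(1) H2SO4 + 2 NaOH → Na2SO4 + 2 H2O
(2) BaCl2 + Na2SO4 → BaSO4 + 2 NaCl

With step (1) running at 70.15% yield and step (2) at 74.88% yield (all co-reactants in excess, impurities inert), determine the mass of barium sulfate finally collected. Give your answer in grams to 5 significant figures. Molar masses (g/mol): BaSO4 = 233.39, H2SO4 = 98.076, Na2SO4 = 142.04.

577.18 g

Pure H2SO4 = 530.13 × 0.8710 = 461.743 g.
n(H2SO4) = 461.743 / 98.076 = 4.70801 mol.
Step 1 (H2SO4:Na2SO4 = 1:1): theoretical n(Na2SO4) = 4.70801 mol; at 70.15% yield, n(Na2SO4) = 3.30267 mol.
Step 2 (Na2SO4:BaSO4 = 1:1): theoretical n(BaSO4) = 3.30267 mol, so theoretical mass = 3.30267 × 233.39 = 770.811 g.
At 74.88% yield, actual mass of BaSO4 = 770.811 × 0.7488 = 577.183 g.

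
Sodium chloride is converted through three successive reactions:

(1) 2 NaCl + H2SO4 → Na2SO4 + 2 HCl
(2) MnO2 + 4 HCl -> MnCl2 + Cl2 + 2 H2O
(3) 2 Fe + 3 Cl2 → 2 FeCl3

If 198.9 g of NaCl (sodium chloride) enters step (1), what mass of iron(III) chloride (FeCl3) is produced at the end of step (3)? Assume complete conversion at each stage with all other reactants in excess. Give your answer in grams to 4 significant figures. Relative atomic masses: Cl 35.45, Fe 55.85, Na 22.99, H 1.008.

92.01 g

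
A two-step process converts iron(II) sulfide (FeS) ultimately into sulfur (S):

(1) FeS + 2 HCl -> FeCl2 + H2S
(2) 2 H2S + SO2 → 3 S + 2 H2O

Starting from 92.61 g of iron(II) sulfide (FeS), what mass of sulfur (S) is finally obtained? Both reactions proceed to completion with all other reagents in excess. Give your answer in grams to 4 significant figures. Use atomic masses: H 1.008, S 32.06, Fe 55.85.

50.66 g

M(FeS) = 55.85 + 32.06 = 87.91 g/mol.
M(S) = 32.06 g/mol.
n(FeS) = 92.610 / 87.91 = 1.0535 mol.
Step 1 gives a 1:1 ratio of FeS to H2S, so n(H2S) = 1.0535 mol.
In step 2 the H2S:S ratio is 2:3, so n(S) = 1.5802 mol.
Mass of S = 1.5802 × 32.06 = 50.661 g.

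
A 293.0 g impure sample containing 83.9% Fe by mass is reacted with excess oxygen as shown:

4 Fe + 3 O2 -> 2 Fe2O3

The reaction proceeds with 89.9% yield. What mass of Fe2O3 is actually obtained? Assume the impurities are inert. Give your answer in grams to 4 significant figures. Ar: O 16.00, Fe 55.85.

316.0 g

Pure Fe available = 293.0 g × 0.839 = 245.83 g.
M(Fe) = 55.85 g/mol.
M(Fe2O3) = 2(55.85) + 3(16.00) = 159.70 g/mol.
n(Fe) = 245.83 g / 55.85 g/mol = 4.4016 mol.
From the equation the Fe:Fe2O3 mole ratio is 4:2, so n(Fe2O3) = 4.4016 × 2/4 = 2.2008 mol.
Mass of Fe2O3 = 2.2008 mol × 159.70 g/mol = 351.46 g.
Actual mass collected = 351.46 g × 0.899 = 315.97 g.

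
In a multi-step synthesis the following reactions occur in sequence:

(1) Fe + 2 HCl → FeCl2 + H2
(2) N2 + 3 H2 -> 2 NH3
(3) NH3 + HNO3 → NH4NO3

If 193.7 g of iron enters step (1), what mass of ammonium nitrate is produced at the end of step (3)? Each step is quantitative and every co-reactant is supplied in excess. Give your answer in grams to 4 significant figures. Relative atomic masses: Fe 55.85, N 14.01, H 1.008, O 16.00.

185.1 g

M(Fe) = 55.85 g/mol.
M(NH4NO3) = 2(14.01) + 4(1.008) + 3(16.00) = 80.052 g/mol.
n(Fe) = 193.7 / 55.85 = 3.4682 mol.
Reaction (1): Fe→H2 ratio 1:1 ⇒ n(H2) = 3.4682 mol.
Reaction (2): H2→NH3 ratio 3:2 ⇒ n(NH3) = 2.3121 mol.
Reaction (3): NH3→NH4NO3 ratio 1:1 ⇒ n(NH4NO3) = 2.3121 mol.
Mass of NH4NO3 = 2.3121 × 80.052 = 185.09 g.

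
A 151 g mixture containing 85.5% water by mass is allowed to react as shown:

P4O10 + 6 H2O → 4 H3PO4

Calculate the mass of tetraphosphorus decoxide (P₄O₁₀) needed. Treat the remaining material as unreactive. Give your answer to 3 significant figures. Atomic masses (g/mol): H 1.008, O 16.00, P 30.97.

Mass of pure H2O = 151 g × 0.855 = 129.1 g.
M(H2O) = 2(1.008) + 16.00 = 18.016 g/mol.
M(P4O10) = 4(30.97) + 10(16.00) = 283.88 g/mol.
n(H2O) = 129.1 g / 18.016 g/mol = 7.166 mol.
From the equation the H2O:P4O10 mole ratio is 6:1, so n(P4O10) = 7.166 × 1/6 = 1.194 mol.
Mass of P4O10 = 1.194 mol × 283.88 g/mol = 339.1 g.

339 g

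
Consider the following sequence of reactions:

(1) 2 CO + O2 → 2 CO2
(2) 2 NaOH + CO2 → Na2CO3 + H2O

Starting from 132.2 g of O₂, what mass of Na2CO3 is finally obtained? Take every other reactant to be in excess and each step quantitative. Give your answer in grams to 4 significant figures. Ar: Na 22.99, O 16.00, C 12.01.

875.7 g

M(O2) = 2(16.00) = 32.00 g/mol.
M(Na2CO3) = 2(22.99) + 12.01 + 3(16.00) = 105.99 g/mol.
n(O2) = 132.20 / 32.00 = 4.1312 mol.
Step 1 gives a 1:2 ratio of O2 to CO2, so n(CO2) = 8.2625 mol.
In step 2 the CO2:Na2CO3 ratio is 1:1, so n(Na2CO3) = 8.2625 mol.
Mass of Na2CO3 = 8.2625 × 105.99 = 875.74 g.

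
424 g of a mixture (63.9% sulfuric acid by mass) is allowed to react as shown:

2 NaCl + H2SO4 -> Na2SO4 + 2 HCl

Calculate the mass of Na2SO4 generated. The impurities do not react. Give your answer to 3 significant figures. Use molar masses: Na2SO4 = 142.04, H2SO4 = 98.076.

392 g

Mass of pure H2SO4 = 424 g × 0.639 = 270.9 g.
n(H2SO4) = 270.9 g / 98.076 g/mol = 2.763 mol.
From the equation the H2SO4:Na2SO4 mole ratio is 1:1, so n(Na2SO4) = 2.763 × 1/1 = 2.763 mol.
Mass of Na2SO4 = 2.763 mol × 142.04 g/mol = 392.4 g.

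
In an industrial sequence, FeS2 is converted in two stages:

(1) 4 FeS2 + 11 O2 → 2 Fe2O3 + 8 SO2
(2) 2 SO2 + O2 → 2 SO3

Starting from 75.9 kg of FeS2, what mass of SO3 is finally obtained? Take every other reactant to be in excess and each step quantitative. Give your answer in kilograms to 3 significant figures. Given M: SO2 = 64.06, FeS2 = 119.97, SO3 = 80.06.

75.9 kg = 75900 g.
n(FeS2) = 75900 / 119.97 = 632.7 mol.
Step 1 gives a 4:8 ratio of FeS2 to SO2, so n(SO2) = 1265 mol.
In step 2 the SO2:SO3 ratio is 2:2, so n(SO3) = 1265 mol.
Mass of SO3 = 1265 × 80.06 = 101300 g = 101 kg.

101 kg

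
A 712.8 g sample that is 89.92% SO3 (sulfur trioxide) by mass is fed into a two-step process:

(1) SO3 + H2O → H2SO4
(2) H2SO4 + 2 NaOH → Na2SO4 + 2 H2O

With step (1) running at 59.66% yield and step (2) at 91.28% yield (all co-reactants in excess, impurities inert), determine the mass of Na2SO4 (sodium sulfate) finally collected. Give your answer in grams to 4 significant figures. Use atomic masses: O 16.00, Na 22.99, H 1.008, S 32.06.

619.3 g

Pure SO3 = 712.8 × 0.8992 = 640.95 g.
M(SO3) = 32.06 + 3(16.00) = 80.06 g/mol.
M(Na2SO4) = 2(22.99) + 32.06 + 4(16.00) = 142.04 g/mol.
n(SO3) = 640.95 / 80.06 = 8.0059 mol.
Step 1 (SO3:H2SO4 = 1:1): theoretical n(H2SO4) = 8.0059 mol; at 59.66% yield, n(H2SO4) = 4.7763 mol.
Step 2 (H2SO4:Na2SO4 = 1:1): theoretical n(Na2SO4) = 4.7763 mol, so theoretical mass = 4.7763 × 142.04 = 678.43 g.
At 91.28% yield, actual mass of Na2SO4 = 678.43 × 0.9128 = 619.27 g.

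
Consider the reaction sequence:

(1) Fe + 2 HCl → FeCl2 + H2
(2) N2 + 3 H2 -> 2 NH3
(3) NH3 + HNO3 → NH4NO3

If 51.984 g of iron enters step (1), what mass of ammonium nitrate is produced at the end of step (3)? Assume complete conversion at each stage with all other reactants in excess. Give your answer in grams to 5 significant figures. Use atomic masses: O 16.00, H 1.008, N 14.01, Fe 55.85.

49.674 g

M(Fe) = 55.85 g/mol.
M(NH4NO3) = 2(14.01) + 4(1.008) + 3(16.00) = 80.052 g/mol.
n(Fe) = 51.984 / 55.85 = 0.930779 mol.
Reaction (1): Fe→H2 ratio 1:1 ⇒ n(H2) = 0.930779 mol.
Reaction (2): H2→NH3 ratio 3:2 ⇒ n(NH3) = 0.620519 mol.
Reaction (3): NH3→NH4NO3 ratio 1:1 ⇒ n(NH4NO3) = 0.620519 mol.
Mass of NH4NO3 = 0.620519 × 80.052 = 49.6738 g.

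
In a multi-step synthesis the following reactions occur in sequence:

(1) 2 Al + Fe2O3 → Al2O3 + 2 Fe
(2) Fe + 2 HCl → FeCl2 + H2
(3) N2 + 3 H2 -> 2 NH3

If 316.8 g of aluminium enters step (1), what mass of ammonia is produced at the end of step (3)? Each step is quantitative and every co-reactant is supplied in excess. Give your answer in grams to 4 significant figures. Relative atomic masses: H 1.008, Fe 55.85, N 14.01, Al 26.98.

133.3 g

M(Al) = 26.98 g/mol.
M(NH3) = 14.01 + 3(1.008) = 17.034 g/mol.
n(Al) = 316.8 / 26.98 = 11.742 mol.
Reaction (1): Al→Fe ratio 2:2 ⇒ n(Fe) = 11.742 mol.
Reaction (2): Fe→H2 ratio 1:1 ⇒ n(H2) = 11.742 mol.
Reaction (3): H2→NH3 ratio 3:2 ⇒ n(NH3) = 7.8280 mol.
Mass of NH3 = 7.8280 × 17.034 = 133.34 g.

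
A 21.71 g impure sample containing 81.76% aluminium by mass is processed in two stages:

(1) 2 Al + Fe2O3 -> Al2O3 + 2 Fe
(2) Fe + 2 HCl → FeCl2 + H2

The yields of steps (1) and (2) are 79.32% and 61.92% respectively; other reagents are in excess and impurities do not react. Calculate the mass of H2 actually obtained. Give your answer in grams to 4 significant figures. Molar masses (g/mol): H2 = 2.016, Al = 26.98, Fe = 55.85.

0.6514 g

Pure Al = 21.71 × 0.8176 = 17.750 g.
n(Al) = 17.750 / 26.98 = 0.65790 mol.
Step 1 (Al:Fe = 2:2): theoretical n(Fe) = 0.65790 mol; at 79.32% yield, n(Fe) = 0.52184 mol.
Step 2 (Fe:H2 = 1:1): theoretical n(H2) = 0.52184 mol, so theoretical mass = 0.52184 × 2.016 = 1.0520 g.
At 61.92% yield, actual mass of H2 = 1.0520 × 0.6192 = 0.65142 g.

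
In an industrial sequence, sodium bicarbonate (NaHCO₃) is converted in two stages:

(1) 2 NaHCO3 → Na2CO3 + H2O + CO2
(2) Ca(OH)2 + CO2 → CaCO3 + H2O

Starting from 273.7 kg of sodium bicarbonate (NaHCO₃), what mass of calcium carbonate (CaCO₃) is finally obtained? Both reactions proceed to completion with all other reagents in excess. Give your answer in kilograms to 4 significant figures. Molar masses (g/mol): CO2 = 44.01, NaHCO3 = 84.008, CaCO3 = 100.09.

163.0 kg

273.7 kg = 273700 g.
n(NaHCO3) = 273700 / 84.008 = 3258.0 mol.
Step 1 gives a 2:1 ratio of NaHCO3 to CO2, so n(CO2) = 1629.0 mol.
In step 2 the CO2:CaCO3 ratio is 1:1, so n(CaCO3) = 1629.0 mol.
Mass of CaCO3 = 1629.0 × 100.09 = 163050 g = 163.0 kg.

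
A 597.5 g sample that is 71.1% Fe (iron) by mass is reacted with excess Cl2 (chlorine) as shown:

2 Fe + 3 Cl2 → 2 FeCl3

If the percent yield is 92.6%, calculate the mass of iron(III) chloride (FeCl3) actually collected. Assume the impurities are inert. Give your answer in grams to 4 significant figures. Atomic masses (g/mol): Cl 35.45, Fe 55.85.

Pure Fe available = 597.5 g × 0.711 = 424.82 g.
M(Fe) = 55.85 g/mol.
M(FeCl3) = 55.85 + 3(35.45) = 162.20 g/mol.
n(Fe) = 424.82 g / 55.85 g/mol = 7.6065 mol.
From the equation the Fe:FeCl3 mole ratio is 2:2, so n(FeCl3) = 7.6065 × 2/2 = 7.6065 mol.
Mass of FeCl3 = 7.6065 mol × 162.20 g/mol = 1233.8 g.
Actual mass collected = 1233.8 g × 0.926 = 1142.5 g.

1142 g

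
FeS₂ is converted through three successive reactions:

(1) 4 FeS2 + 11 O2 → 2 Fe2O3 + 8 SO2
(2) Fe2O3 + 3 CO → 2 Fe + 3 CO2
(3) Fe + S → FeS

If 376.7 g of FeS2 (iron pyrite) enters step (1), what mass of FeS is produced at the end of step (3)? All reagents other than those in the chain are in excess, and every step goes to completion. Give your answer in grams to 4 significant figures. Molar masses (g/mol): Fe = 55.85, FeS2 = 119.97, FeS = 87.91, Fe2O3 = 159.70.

n(FeS2) = 376.7 / 119.97 = 3.1400 mol.
Reaction (1): FeS2→Fe2O3 ratio 4:2 ⇒ n(Fe2O3) = 1.5700 mol.
Reaction (2): Fe2O3→Fe ratio 1:2 ⇒ n(Fe) = 3.1400 mol.
Reaction (3): Fe→FeS ratio 1:1 ⇒ n(FeS) = 3.1400 mol.
Mass of FeS = 3.1400 × 87.91 = 276.03 g.

276.0 g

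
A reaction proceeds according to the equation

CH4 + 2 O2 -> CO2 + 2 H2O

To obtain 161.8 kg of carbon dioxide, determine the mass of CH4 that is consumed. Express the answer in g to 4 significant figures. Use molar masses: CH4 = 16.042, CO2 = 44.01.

Convert: 161.8 kg = 161800 g.
n(CO2) = 161800 g / 44.01 g/mol = 3676.4 mol.
From the equation the CO2:CH4 mole ratio is 1:1, so n(CH4) = 3676.4 × 1/1 = 3676.4 mol.
Mass of CH4 = 3676.4 mol × 16.042 g/mol = 58977 g.

58980 g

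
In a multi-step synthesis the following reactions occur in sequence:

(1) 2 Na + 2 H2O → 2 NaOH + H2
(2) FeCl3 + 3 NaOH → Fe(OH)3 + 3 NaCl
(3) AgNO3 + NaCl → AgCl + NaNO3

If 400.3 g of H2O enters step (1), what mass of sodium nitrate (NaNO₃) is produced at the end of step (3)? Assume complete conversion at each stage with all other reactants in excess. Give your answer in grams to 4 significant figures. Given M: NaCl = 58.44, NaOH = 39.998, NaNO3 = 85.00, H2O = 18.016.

n(H2O) = 400.3 / 18.016 = 22.219 mol.
Reaction (1): H2O→NaOH ratio 2:2 ⇒ n(NaOH) = 22.219 mol.
Reaction (2): NaOH→NaCl ratio 3:3 ⇒ n(NaCl) = 22.219 mol.
Reaction (3): NaCl→NaNO3 ratio 1:1 ⇒ n(NaNO3) = 22.219 mol.
Mass of NaNO3 = 22.219 × 85.00 = 1888.6 g.

1889 g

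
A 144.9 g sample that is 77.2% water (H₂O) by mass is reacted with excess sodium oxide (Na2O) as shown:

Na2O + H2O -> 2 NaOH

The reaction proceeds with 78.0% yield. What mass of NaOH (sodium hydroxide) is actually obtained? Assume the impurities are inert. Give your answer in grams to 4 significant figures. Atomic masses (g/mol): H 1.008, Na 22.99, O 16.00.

Pure H2O available = 144.9 g × 0.772 = 111.86 g.
M(H2O) = 2(1.008) + 16.00 = 18.016 g/mol.
M(NaOH) = 22.99 + 16.00 + 1.008 = 39.998 g/mol.
n(H2O) = 111.86 g / 18.016 g/mol = 6.2091 mol.
From the equation the H2O:NaOH mole ratio is 1:2, so n(NaOH) = 6.2091 × 2/1 = 12.418 mol.
Mass of NaOH = 12.418 mol × 39.998 g/mol = 496.70 g.
Actual mass collected = 496.70 g × 0.780 = 387.43 g.

387.4 g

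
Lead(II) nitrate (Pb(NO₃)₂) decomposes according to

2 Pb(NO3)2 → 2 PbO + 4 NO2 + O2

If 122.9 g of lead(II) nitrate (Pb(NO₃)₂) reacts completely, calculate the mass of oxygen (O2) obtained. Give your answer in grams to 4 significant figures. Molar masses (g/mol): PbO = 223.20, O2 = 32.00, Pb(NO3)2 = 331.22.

n(Pb(NO3)2) = 122.90 g / 331.22 g/mol = 0.37105 mol.
From the equation the Pb(NO3)2:O2 mole ratio is 2:1, so n(O2) = 0.37105 × 1/2 = 0.18553 mol.
Mass of O2 = 0.18553 mol × 32.00 g/mol = 5.9368 g.

5.937 g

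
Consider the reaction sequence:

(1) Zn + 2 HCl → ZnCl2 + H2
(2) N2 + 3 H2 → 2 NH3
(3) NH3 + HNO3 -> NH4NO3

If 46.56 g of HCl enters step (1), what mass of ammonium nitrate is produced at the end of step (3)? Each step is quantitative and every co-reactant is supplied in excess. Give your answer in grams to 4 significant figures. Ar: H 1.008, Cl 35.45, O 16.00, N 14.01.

M(HCl) = 1.008 + 35.45 = 36.458 g/mol.
M(NH4NO3) = 2(14.01) + 4(1.008) + 3(16.00) = 80.052 g/mol.
n(HCl) = 46.56 / 36.458 = 1.2771 mol.
Reaction (1): HCl→H2 ratio 2:1 ⇒ n(H2) = 0.63854 mol.
Reaction (2): H2→NH3 ratio 3:2 ⇒ n(NH3) = 0.42570 mol.
Reaction (3): NH3→NH4NO3 ratio 1:1 ⇒ n(NH4NO3) = 0.42570 mol.
Mass of NH4NO3 = 0.42570 × 80.052 = 34.078 g.

34.08 g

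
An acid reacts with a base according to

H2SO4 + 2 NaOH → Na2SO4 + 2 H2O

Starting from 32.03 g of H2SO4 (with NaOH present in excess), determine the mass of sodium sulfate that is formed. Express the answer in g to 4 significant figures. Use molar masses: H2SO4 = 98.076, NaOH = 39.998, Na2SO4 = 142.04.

46.39 g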